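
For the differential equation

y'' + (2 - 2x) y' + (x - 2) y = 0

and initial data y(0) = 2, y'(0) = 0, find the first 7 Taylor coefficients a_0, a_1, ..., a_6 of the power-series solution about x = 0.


Ansatz: y(x) = sum_{n>=0} a_n x^n, so y'(x) = sum_{n>=1} n a_n x^(n-1) and y''(x) = sum_{n>=2} n(n-1) a_n x^(n-2).
Substitute into P(x) y'' + Q(x) y' + R(x) y = 0 with P(x) = 1, Q(x) = 2 - 2x, R(x) = x - 2, and match powers of x.
Initial conditions: a_0 = 2, a_1 = 0.
Setting the coefficient of each power of x to zero and solving order by order (substituting the coefficients already found):
  x^0: 2 a_2 + 2 a_1 - 2 a_0 = 0  ->  2 a_2 = -2 a_1 + 2 a_0 = 4  ->  a_2 = 2
  x^1: 6 a_3 + 4 a_2 - 4 a_1 + a_0 = 0  ->  6 a_3 = -4 a_2 + 4 a_1 - a_0 = -10  ->  a_3 = -5/3
  x^2: 12 a_4 + 6 a_3 - 6 a_2 + a_1 = 0  ->  12 a_4 = -6 a_3 + 6 a_2 - a_1 = 22  ->  a_4 = 11/6
  x^3: 20 a_5 + 8 a_4 - 8 a_3 + a_2 = 0  ->  20 a_5 = -8 a_4 + 8 a_3 - a_2 = -30  ->  a_5 = -3/2
  x^4: 30 a_6 + 10 a_5 - 10 a_4 + a_3 = 0  ->  30 a_6 = -10 a_5 + 10 a_4 - a_3 = 35  ->  a_6 = 7/6
Truncated series: y(x) = 2 + 2 x^2 - (5/3) x^3 + (11/6) x^4 - (3/2) x^5 + (7/6) x^6 + O(x^7).

a_0 = 2; a_1 = 0; a_2 = 2; a_3 = -5/3; a_4 = 11/6; a_5 = -3/2; a_6 = 7/6


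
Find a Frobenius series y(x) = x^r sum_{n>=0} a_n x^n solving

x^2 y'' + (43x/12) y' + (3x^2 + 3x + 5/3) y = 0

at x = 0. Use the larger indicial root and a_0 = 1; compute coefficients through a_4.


Write in Frobenius form y'' + (p(x)/x) y' + (q(x)/x^2) y = 0:
  p(x) = 43/12,  q(x) = 3x^2 + 3x + 5/3.
Indicial equation: r(r-1) + (43/12) r + (5/3) = 0 -> roots r_1 = -5/4, r_2 = -4/3.
Take r = r_1 = -5/4. Let y(x) = x^r sum_{n>=0} a_n x^n with a_0 = 1.
Substitute y = x^r sum a_n x^n and match x^{r+n}. The recurrence is
  D(n) a_n + 3 a_{n-1} + 3 a_{n-2} = 0,  where D(n) = (r+n)(r+n-1) + (43/12)(r+n) + (5/3).
  a_n = [-3 a_{n-1} - 3 a_{n-2}] / D(n).
Since the indicial polynomial factors as (r - r_1)(r - r_2), D(n) = (r_1 + n - r_1)(r_1 + n - r_2) = n(n + 1/12).
Evaluating step by step (a_0 = 1):
  n = 1: D(1) = 1(1 + 1/12) = 13/12; numerator = -3(1) = -3; a_1 = (-3)/(13/12) = -36/13
  n = 2: D(2) = 2(2 + 1/12) = 25/6; numerator = -3(-36/13) - 3(1) = 69/13; a_2 = (69/13)/(25/6) = 414/325
  n = 3: D(3) = 3(3 + 1/12) = 37/4; numerator = -3(414/325) - 3(-36/13) = 1458/325; a_3 = (1458/325)/(37/4) = 5832/12025
  n = 4: D(4) = 4(4 + 1/12) = 49/3; numerator = -3(5832/12025) - 3(414/325) = -2538/481; a_4 = (-2538/481)/(49/3) = -7614/23569

r = -5/4; a_0 = 1; a_1 = -36/13; a_2 = 414/325; a_3 = 5832/12025; a_4 = -7614/23569


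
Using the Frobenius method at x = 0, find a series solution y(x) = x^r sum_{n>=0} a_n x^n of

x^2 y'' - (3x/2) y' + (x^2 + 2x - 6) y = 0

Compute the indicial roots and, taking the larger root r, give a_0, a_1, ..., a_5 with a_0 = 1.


Write in Frobenius form y'' + (p(x)/x) y' + (q(x)/x^2) y = 0:
  p(x) = -3/2,  q(x) = x^2 + 2x - 6.
Indicial equation: r(r-1) + (-3/2) r + (-6) = 0 -> roots r_1 = 4, r_2 = -3/2.
Take r = r_1 = 4. Let y(x) = x^r sum_{n>=0} a_n x^n with a_0 = 1.
Substitute y = x^r sum a_n x^n and match x^{r+n}. The recurrence is
  D(n) a_n + 2 a_{n-1} + 1 a_{n-2} = 0,  where D(n) = (r+n)(r+n-1) + (-3/2)(r+n) + (-6).
  a_n = [-2 a_{n-1} - 1 a_{n-2}] / D(n).
Since the indicial polynomial factors as (r - r_1)(r - r_2), D(n) = (r_1 + n - r_1)(r_1 + n - r_2) = n(n + 11/2).
Evaluating step by step (a_0 = 1):
  n = 1: D(1) = 1(1 + 11/2) = 13/2; numerator = -2(1) = -2; a_1 = (-2)/(13/2) = -4/13
  n = 2: D(2) = 2(2 + 11/2) = 15; numerator = -2(-4/13) - 1(1) = -5/13; a_2 = (-5/13)/(15) = -1/39
  n = 3: D(3) = 3(3 + 11/2) = 51/2; numerator = -2(-1/39) - 1(-4/13) = 14/39; a_3 = (14/39)/(51/2) = 28/1989
  n = 4: D(4) = 4(4 + 11/2) = 38; numerator = -2(28/1989) - 1(-1/39) = -5/1989; a_4 = (-5/1989)/(38) = -5/75582
  n = 5: D(5) = 5(5 + 11/2) = 105/2; numerator = -2(-5/75582) - 1(28/1989) = -31/2223; a_5 = (-31/2223)/(105/2) = -62/233415

r = 4; a_0 = 1; a_1 = -4/13; a_2 = -1/39; a_3 = 28/1989; a_4 = -5/75582; a_5 = -62/233415


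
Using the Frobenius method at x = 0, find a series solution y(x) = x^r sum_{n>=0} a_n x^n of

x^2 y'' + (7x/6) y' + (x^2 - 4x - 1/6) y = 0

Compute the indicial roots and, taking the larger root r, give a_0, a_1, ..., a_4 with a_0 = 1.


Write in Frobenius form y'' + (p(x)/x) y' + (q(x)/x^2) y = 0:
  p(x) = 7/6,  q(x) = x^2 - 4x - 1/6.
Indicial equation: r(r-1) + (7/6) r + (-1/6) = 0 -> roots r_1 = 1/3, r_2 = -1/2.
Take r = r_1 = 1/3. Let y(x) = x^r sum_{n>=0} a_n x^n with a_0 = 1.
Substitute y = x^r sum a_n x^n and match x^{r+n}. The recurrence is
  D(n) a_n - 4 a_{n-1} + 1 a_{n-2} = 0,  where D(n) = (r+n)(r+n-1) + (7/6)(r+n) + (-1/6).
  a_n = [4 a_{n-1} - 1 a_{n-2}] / D(n).
Since the indicial polynomial factors as (r - r_1)(r - r_2), D(n) = (r_1 + n - r_1)(r_1 + n - r_2) = n(n + 5/6).
Evaluating step by step (a_0 = 1):
  n = 1: D(1) = 1(1 + 5/6) = 11/6; numerator = 4(1) = 4; a_1 = (4)/(11/6) = 24/11
  n = 2: D(2) = 2(2 + 5/6) = 17/3; numerator = 4(24/11) - 1(1) = 85/11; a_2 = (85/11)/(17/3) = 15/11
  n = 3: D(3) = 3(3 + 5/6) = 23/2; numerator = 4(15/11) - 1(24/11) = 36/11; a_3 = (36/11)/(23/2) = 72/253
  n = 4: D(4) = 4(4 + 5/6) = 58/3; numerator = 4(72/253) - 1(15/11) = -57/253; a_4 = (-57/253)/(58/3) = -171/14674

r = 1/3; a_0 = 1; a_1 = 24/11; a_2 = 15/11; a_3 = 72/253; a_4 = -171/14674


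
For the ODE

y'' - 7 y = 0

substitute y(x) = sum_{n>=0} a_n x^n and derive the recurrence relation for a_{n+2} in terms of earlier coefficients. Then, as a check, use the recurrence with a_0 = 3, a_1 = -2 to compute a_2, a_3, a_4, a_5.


Substitute y = sum_n a_n x^n into y'' + (const) y = 0.
y''(x) = sum_{n>=0} (n+2)(n+1) a_{n+2} x^n.
The ODE becomes sum_n [(n+2)(n+1) a_{n+2} - 7 a_n] x^n = 0.
Setting each coefficient to zero gives the recurrence:
  (n+2)(n+1) a_{n+2} - 7 a_n = 0,
  a_{n+2} = 7 / ((n+1)(n+2)) a_n.

Check with a_0 = 3, a_1 = -2 (apply the recurrence for n = 0, 1, 2, 3): a_0 = 3, a_1 = -2, a_2 = 21/2, a_3 = -7/3, a_4 = 49/8, a_5 = -49/60.

a_{n+2} = 7/((n+1)(n+2)) * a_n; check: a_0 = 3, a_1 = -2, a_2 = 21/2, a_3 = -7/3, a_4 = 49/8, a_5 = -49/60


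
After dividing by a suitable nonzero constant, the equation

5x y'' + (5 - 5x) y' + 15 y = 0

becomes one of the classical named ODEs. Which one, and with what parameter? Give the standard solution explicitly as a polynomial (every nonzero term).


All three coefficients share the factor 5; dividing through by 5 gives  x y'' + (1 - x) y' + 3 y = 0.
This matches the Laguerre equation x y'' + (1 - x) y' + n y = 0 with n = 3; the polynomial solution is L_3(x).
With y = sum_k a_k x^k, matching x^k gives (k+1)k a_{k+1} + (k+1) a_{k+1} - k a_k + n a_k = 0, i.e. (k+1)^2 a_{k+1} = (k - n) a_k = (k - 3) a_k. The right side vanishes at k = 3, so the series terminates at degree 3.
Standard normalization L_n(0) = 1 gives a_0 = 1. Work upward with a_{k+1} = (k - 3) a_k / (k+1)^2:
  a_1 = (0 - 3)(1) / 1^2 = -3/1 = -3
  a_2 = (1 - 3)(-3) / 2^2 = 6/4 = 3/2
  a_3 = (2 - 3)(3/2) / 3^2 = (-3/2)/9 = -1/6
Hence L_3(x) = -x^3/6 + 3 x^2/2 - 3 x + 1.

L_3(x); series = -x^3/6 + 3 x^2/2 - 3 x + 1


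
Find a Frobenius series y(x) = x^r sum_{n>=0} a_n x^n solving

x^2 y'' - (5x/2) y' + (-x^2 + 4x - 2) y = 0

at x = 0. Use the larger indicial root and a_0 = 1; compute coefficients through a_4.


Write in Frobenius form y'' + (p(x)/x) y' + (q(x)/x^2) y = 0:
  p(x) = -5/2,  q(x) = -x^2 + 4x - 2.
Indicial equation: r(r-1) + (-5/2) r + (-2) = 0 -> roots r_1 = 4, r_2 = -1/2.
Take r = r_1 = 4. Let y(x) = x^r sum_{n>=0} a_n x^n with a_0 = 1.
Substitute y = x^r sum a_n x^n and match x^{r+n}. The recurrence is
  D(n) a_n + 4 a_{n-1} - 1 a_{n-2} = 0,  where D(n) = (r+n)(r+n-1) + (-5/2)(r+n) + (-2).
  a_n = [-4 a_{n-1} + 1 a_{n-2}] / D(n).
Since the indicial polynomial factors as (r - r_1)(r - r_2), D(n) = (r_1 + n - r_1)(r_1 + n - r_2) = n(n + 9/2).
Evaluating step by step (a_0 = 1):
  n = 1: D(1) = 1(1 + 9/2) = 11/2; numerator = -4(1) = -4; a_1 = (-4)/(11/2) = -8/11
  n = 2: D(2) = 2(2 + 9/2) = 13; numerator = -4(-8/11) + 1(1) = 43/11; a_2 = (43/11)/(13) = 43/143
  n = 3: D(3) = 3(3 + 9/2) = 45/2; numerator = -4(43/143) + 1(-8/11) = -276/143; a_3 = (-276/143)/(45/2) = -184/2145
  n = 4: D(4) = 4(4 + 9/2) = 34; numerator = -4(-184/2145) + 1(43/143) = 1381/2145; a_4 = (1381/2145)/(34) = 1381/72930

r = 4; a_0 = 1; a_1 = -8/11; a_2 = 43/143; a_3 = -184/2145; a_4 = 1381/72930


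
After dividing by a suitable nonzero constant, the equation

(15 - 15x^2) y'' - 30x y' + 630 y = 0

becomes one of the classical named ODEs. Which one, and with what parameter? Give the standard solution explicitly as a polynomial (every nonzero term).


All three coefficients share the factor 15; dividing through by 15 gives  (1 - x^2) y'' - 2x y' + 42 y = 0.
This matches the Legendre equation (1 - x^2) y'' - 2x y' + n(n+1) y = 0 (note the -2x y' term) with n(n+1) = 42, so n = 6; the polynomial solution is P_6(x).
With y = sum_k a_k x^k, matching x^k gives (k+2)(k+1) a_{k+2} = [k(k+1) - n(n+1)] a_k = (k - 6)(k + 7) a_k. The right side vanishes at k = 6, so the series with the parity of 6 terminates at degree 6.
Standard normalization (P_n(1) = 1): leading coefficient (2n)!/(2^n (n!)^2) = 479001600/(64*518400) = 231/16, so a_6 = 231/16. Work downward with a_k = (k+1)(k+2) a_{k+2} / ((k - 6)(k + 7)):
  a_4 = (5)(6)(231/16) / ((4 - 6)(4 + 7)) = (3465/8)/(-22) = -315/16
  a_2 = (3)(4)(-315/16) / ((2 - 6)(2 + 7)) = (-945/4)/(-36) = 105/16
  a_0 = (1)(2)(105/16) / ((0 - 6)(0 + 7)) = (105/8)/(-42) = -5/16
Hence P_6(x) = 231 x^6/16 - 315 x^4/16 + 105 x^2/16 - 5/16.

P_6(x); series = 231 x^6/16 - 315 x^4/16 + 105 x^2/16 - 5/16


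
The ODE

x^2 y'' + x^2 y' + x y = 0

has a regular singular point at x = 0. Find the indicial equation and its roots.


Divide by x^2 to reach normal form y'' + P_1(x) y' + P_2(x) y = 0 with P_1(x) = 1 and P_2(x) = 1/x.
x = 0 is a singular point because the y-coefficient 1/x has a pole at x = 0.
It is a regular singular point because x P_1(x) = p(x) = x and x^2 P_2(x) = q(x) = x are polynomials, hence analytic at x = 0.
p(0) = 0,  q(0) = 0.
Indicial equation: r(r-1) + p(0) r + q(0) = 0, i.e. r^2 + (p(0) - 1) r + q(0) = 0, i.e. r^2 - 1 r = 0.
Discriminant: (-1)^2 - 4(0) = 1, so r = (1 ± 1)/2.
Solving: r_1 = 1, r_2 = 0.

indicial: r^2 - 1 r = 0; roots r_1 = 1, r_2 = 0


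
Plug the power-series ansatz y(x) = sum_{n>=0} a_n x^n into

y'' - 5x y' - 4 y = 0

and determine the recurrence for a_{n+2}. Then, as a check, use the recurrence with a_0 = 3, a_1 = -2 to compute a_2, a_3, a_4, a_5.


Substitute y = sum_n a_n x^n.
y''(x) has coefficient (n+2)(n+1) a_{n+2} at x^n;
-5 x y'(x) has coefficient -5 n a_n at x^n (shift);
-4 y(x) has coefficient -4 a_n at x^n.
Matching x^n: (n+2)(n+1) a_{n+2} + (-5n - 4) a_n = 0.
Thus a_{n+2} = (5n + 4) / ((n+1)(n+2)) * a_n.

Check with a_0 = 3, a_1 = -2 (apply the recurrence for n = 0, 1, 2, 3): a_0 = 3, a_1 = -2, a_2 = 6, a_3 = -3, a_4 = 7, a_5 = -57/20.

a_(n+2) = (5n + 4) / ((n+1)(n+2)) * a_n; check: a_0 = 3, a_1 = -2, a_2 = 6, a_3 = -3, a_4 = 7, a_5 = -57/20


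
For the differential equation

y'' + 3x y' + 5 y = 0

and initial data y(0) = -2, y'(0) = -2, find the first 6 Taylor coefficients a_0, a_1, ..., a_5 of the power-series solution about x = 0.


Ansatz: y(x) = sum_{n>=0} a_n x^n, so y'(x) = sum_{n>=1} n a_n x^(n-1) and y''(x) = sum_{n>=2} n(n-1) a_n x^(n-2).
Substitute into P(x) y'' + Q(x) y' + R(x) y = 0 with P(x) = 1, Q(x) = 3x, R(x) = 5, and match powers of x.
Initial conditions: a_0 = -2, a_1 = -2.
Setting the coefficient of each power of x to zero and solving order by order (substituting the coefficients already found):
  x^0: 2 a_2 + 5 a_0 = 0  ->  2 a_2 = -5 a_0 = 10  ->  a_2 = 5
  x^1: 6 a_3 + 8 a_1 = 0  ->  6 a_3 = -8 a_1 = 16  ->  a_3 = 8/3
  x^2: 12 a_4 + 11 a_2 = 0  ->  12 a_4 = -11 a_2 = -55  ->  a_4 = -55/12
  x^3: 20 a_5 + 14 a_3 = 0  ->  20 a_5 = -14 a_3 = -112/3  ->  a_5 = -28/15
Truncated series: y(x) = -2 - 2 x + 5 x^2 + (8/3) x^3 - (55/12) x^4 - (28/15) x^5 + O(x^6).

a_0 = -2; a_1 = -2; a_2 = 5; a_3 = 8/3; a_4 = -55/12; a_5 = -28/15


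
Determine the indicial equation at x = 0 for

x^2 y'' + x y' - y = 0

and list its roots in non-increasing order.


Divide by x^2 to reach normal form y'' + P_1(x) y' + P_2(x) y = 0 with P_1(x) = 1/x and P_2(x) = -1/x^2.
x = 0 is a singular point because the y'-coefficient 1/x has a pole at x = 0 and the y-coefficient -1/x^2 has a pole at x = 0.
It is a regular singular point because x P_1(x) = p(x) = 1 and x^2 P_2(x) = q(x) = -1 are polynomials, hence analytic at x = 0.
p(0) = 1,  q(0) = -1.
Indicial equation: r(r-1) + p(0) r + q(0) = 0, i.e. r^2 + (p(0) - 1) r + q(0) = 0, i.e. r^2 - 1 = 0.
Discriminant: (0)^2 - 4(-1) = 4, so r = (0 ± 2)/2.
Solving: r_1 = 1, r_2 = -1.

indicial: r^2 - 1 = 0; roots r_1 = 1, r_2 = -1


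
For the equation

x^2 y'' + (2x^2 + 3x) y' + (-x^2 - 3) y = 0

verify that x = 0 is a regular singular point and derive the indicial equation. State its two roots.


Divide by x^2 to reach normal form y'' + P_1(x) y' + P_2(x) y = 0 with P_1(x) = 2 + 3/x and P_2(x) = -1 - 3/x^2.
x = 0 is a singular point because the y'-coefficient 2 + 3/x has a pole at x = 0 and the y-coefficient -1 - 3/x^2 has a pole at x = 0.
It is a regular singular point because x P_1(x) = p(x) = 2x + 3 and x^2 P_2(x) = q(x) = -x^2 - 3 are polynomials, hence analytic at x = 0.
p(0) = 3,  q(0) = -3.
Indicial equation: r(r-1) + p(0) r + q(0) = 0, i.e. r^2 + (p(0) - 1) r + q(0) = 0, i.e. r^2 + 2 r - 3 = 0.
Discriminant: (2)^2 - 4(-3) = 16, so r = (-2 ± 4)/2.
Solving: r_1 = 1, r_2 = -3.

indicial: r^2 + 2 r - 3 = 0; roots r_1 = 1, r_2 = -3


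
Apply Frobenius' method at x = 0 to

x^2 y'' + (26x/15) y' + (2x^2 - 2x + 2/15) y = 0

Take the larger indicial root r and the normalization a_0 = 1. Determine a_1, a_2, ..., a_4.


Write in Frobenius form y'' + (p(x)/x) y' + (q(x)/x^2) y = 0:
  p(x) = 26/15,  q(x) = 2x^2 - 2x + 2/15.
Indicial equation: r(r-1) + (26/15) r + (2/15) = 0 -> roots r_1 = -1/3, r_2 = -2/5.
Take r = r_1 = -1/3. Let y(x) = x^r sum_{n>=0} a_n x^n with a_0 = 1.
Substitute y = x^r sum a_n x^n and match x^{r+n}. The recurrence is
  D(n) a_n - 2 a_{n-1} + 2 a_{n-2} = 0,  where D(n) = (r+n)(r+n-1) + (26/15)(r+n) + (2/15).
  a_n = [2 a_{n-1} - 2 a_{n-2}] / D(n).
Since the indicial polynomial factors as (r - r_1)(r - r_2), D(n) = (r_1 + n - r_1)(r_1 + n - r_2) = n(n + 1/15).
Evaluating step by step (a_0 = 1):
  n = 1: D(1) = 1(1 + 1/15) = 16/15; numerator = 2(1) = 2; a_1 = (2)/(16/15) = 15/8
  n = 2: D(2) = 2(2 + 1/15) = 62/15; numerator = 2(15/8) - 2(1) = 7/4; a_2 = (7/4)/(62/15) = 105/248
  n = 3: D(3) = 3(3 + 1/15) = 46/5; numerator = 2(105/248) - 2(15/8) = -90/31; a_3 = (-90/31)/(46/5) = -225/713
  n = 4: D(4) = 4(4 + 1/15) = 244/15; numerator = 2(-225/713) - 2(105/248) = -4215/2852; a_4 = (-4215/2852)/(244/15) = -63225/695888

r = -1/3; a_0 = 1; a_1 = 15/8; a_2 = 105/248; a_3 = -225/713; a_4 = -63225/695888


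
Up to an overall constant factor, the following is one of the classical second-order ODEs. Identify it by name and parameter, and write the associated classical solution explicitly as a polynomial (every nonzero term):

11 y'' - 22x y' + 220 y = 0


All three coefficients share the factor 11; dividing through by 11 gives  y'' - 2x y' + 20 y = 0.
This matches the Hermite equation y'' - 2x y' + 2n y = 0 with 2n = 20, so n = 10; the polynomial solution is H_10(x).
With y = sum_k a_k x^k, matching x^k gives (k+2)(k+1) a_{k+2} = 2(k - n) a_k = 2(k - 10) a_k. The right side vanishes at k = 10, so the series with the parity of 10 terminates at degree 10.
Standard normalization: leading coefficient of H_n is 2^n, so a_10 = 2^10 = 1024. Work downward with a_k = (k+1)(k+2) a_{k+2} / (2(k - n)):
  a_8 = (9)(10)(1024) / (2(8 - 10)) = 92160/(-4) = -23040
  a_6 = (7)(8)(-23040) / (2(6 - 10)) = -1290240/(-8) = 161280
  a_4 = (5)(6)(161280) / (2(4 - 10)) = 4838400/(-12) = -403200
  a_2 = (3)(4)(-403200) / (2(2 - 10)) = -4838400/(-16) = 302400
  a_0 = (1)(2)(302400) / (2(0 - 10)) = 604800/(-20) = -30240
Hence H_10(x) = 1024 x^10 - 23040 x^8 + 161280 x^6 - 403200 x^4 + 302400 x^2 - 30240.

H_10(x); series = 1024 x^10 - 23040 x^8 + 161280 x^6 - 403200 x^4 + 302400 x^2 - 30240


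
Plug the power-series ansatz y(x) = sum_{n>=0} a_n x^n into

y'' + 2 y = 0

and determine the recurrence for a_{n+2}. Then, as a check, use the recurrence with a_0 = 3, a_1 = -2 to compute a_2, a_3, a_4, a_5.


Substitute y = sum_n a_n x^n into y'' + (const) y = 0.
y''(x) = sum_{n>=0} (n+2)(n+1) a_{n+2} x^n.
The ODE becomes sum_n [(n+2)(n+1) a_{n+2} + 2 a_n] x^n = 0.
Setting each coefficient to zero gives the recurrence:
  (n+2)(n+1) a_{n+2} + 2 a_n = 0,
  a_{n+2} = -2 / ((n+1)(n+2)) a_n.

Check with a_0 = 3, a_1 = -2 (apply the recurrence for n = 0, 1, 2, 3): a_0 = 3, a_1 = -2, a_2 = -3, a_3 = 2/3, a_4 = 1/2, a_5 = -1/15.

a_{n+2} = -2/((n+1)(n+2)) * a_n; check: a_0 = 3, a_1 = -2, a_2 = -3, a_3 = 2/3, a_4 = 1/2, a_5 = -1/15


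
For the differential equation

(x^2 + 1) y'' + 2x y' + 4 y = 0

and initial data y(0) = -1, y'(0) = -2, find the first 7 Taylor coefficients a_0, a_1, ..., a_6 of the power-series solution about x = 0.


Ansatz: y(x) = sum_{n>=0} a_n x^n, so y'(x) = sum_{n>=1} n a_n x^(n-1) and y''(x) = sum_{n>=2} n(n-1) a_n x^(n-2).
Substitute into P(x) y'' + Q(x) y' + R(x) y = 0 with P(x) = x^2 + 1, Q(x) = 2x, R(x) = 4, and match powers of x.
Initial conditions: a_0 = -1, a_1 = -2.
Setting the coefficient of each power of x to zero and solving order by order (substituting the coefficients already found):
  x^0: 2 a_2 + 4 a_0 = 0  ->  2 a_2 = -4 a_0 = 4  ->  a_2 = 2
  x^1: 6 a_3 + 6 a_1 = 0  ->  6 a_3 = -6 a_1 = 12  ->  a_3 = 2
  x^2: 12 a_4 + 10 a_2 = 0  ->  12 a_4 = -10 a_2 = -20  ->  a_4 = -5/3
  x^3: 20 a_5 + 16 a_3 = 0  ->  20 a_5 = -16 a_3 = -32  ->  a_5 = -8/5
  x^4: 30 a_6 + 24 a_4 = 0  ->  30 a_6 = -24 a_4 = 40  ->  a_6 = 4/3
Truncated series: y(x) = -1 - 2 x + 2 x^2 + 2 x^3 - (5/3) x^4 - (8/5) x^5 + (4/3) x^6 + O(x^7).

a_0 = -1; a_1 = -2; a_2 = 2; a_3 = 2; a_4 = -5/3; a_5 = -8/5; a_6 = 4/3


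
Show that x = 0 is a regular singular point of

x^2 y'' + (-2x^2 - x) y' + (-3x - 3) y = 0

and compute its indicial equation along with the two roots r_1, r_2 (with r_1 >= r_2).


Divide by x^2 to reach normal form y'' + P_1(x) y' + P_2(x) y = 0 with P_1(x) = -2 - 1/x and P_2(x) = -3/x - 3/x^2.
x = 0 is a singular point because the y'-coefficient -2 - 1/x has a pole at x = 0 and the y-coefficient -3/x - 3/x^2 has a pole at x = 0.
It is a regular singular point because x P_1(x) = p(x) = -2x - 1 and x^2 P_2(x) = q(x) = -3x - 3 are polynomials, hence analytic at x = 0.
p(0) = -1,  q(0) = -3.
Indicial equation: r(r-1) + p(0) r + q(0) = 0, i.e. r^2 + (p(0) - 1) r + q(0) = 0, i.e. r^2 - 2 r - 3 = 0.
Discriminant: (-2)^2 - 4(-3) = 16, so r = (2 ± 4)/2.
Solving: r_1 = 3, r_2 = -1.

indicial: r^2 - 2 r - 3 = 0; roots r_1 = 3, r_2 = -1


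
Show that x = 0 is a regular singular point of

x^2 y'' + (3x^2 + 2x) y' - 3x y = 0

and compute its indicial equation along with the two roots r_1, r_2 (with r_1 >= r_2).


Divide by x^2 to reach normal form y'' + P_1(x) y' + P_2(x) y = 0 with P_1(x) = 3 + 2/x and P_2(x) = -3/x.
x = 0 is a singular point because the y'-coefficient 3 + 2/x has a pole at x = 0 and the y-coefficient -3/x has a pole at x = 0.
It is a regular singular point because x P_1(x) = p(x) = 3x + 2 and x^2 P_2(x) = q(x) = -3x are polynomials, hence analytic at x = 0.
p(0) = 2,  q(0) = 0.
Indicial equation: r(r-1) + p(0) r + q(0) = 0, i.e. r^2 + (p(0) - 1) r + q(0) = 0, i.e. r^2 + 1 r = 0.
Discriminant: (1)^2 - 4(0) = 1, so r = (-1 ± 1)/2.
Solving: r_1 = 0, r_2 = -1.

indicial: r^2 + 1 r = 0; roots r_1 = 0, r_2 = -1


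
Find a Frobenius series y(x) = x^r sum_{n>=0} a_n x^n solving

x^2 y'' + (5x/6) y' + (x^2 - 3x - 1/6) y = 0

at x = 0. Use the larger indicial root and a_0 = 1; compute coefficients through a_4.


Write in Frobenius form y'' + (p(x)/x) y' + (q(x)/x^2) y = 0:
  p(x) = 5/6,  q(x) = x^2 - 3x - 1/6.
Indicial equation: r(r-1) + (5/6) r + (-1/6) = 0 -> roots r_1 = 1/2, r_2 = -1/3.
Take r = r_1 = 1/2. Let y(x) = x^r sum_{n>=0} a_n x^n with a_0 = 1.
Substitute y = x^r sum a_n x^n and match x^{r+n}. The recurrence is
  D(n) a_n - 3 a_{n-1} + 1 a_{n-2} = 0,  where D(n) = (r+n)(r+n-1) + (5/6)(r+n) + (-1/6).
  a_n = [3 a_{n-1} - 1 a_{n-2}] / D(n).
Since the indicial polynomial factors as (r - r_1)(r - r_2), D(n) = (r_1 + n - r_1)(r_1 + n - r_2) = n(n + 5/6).
Evaluating step by step (a_0 = 1):
  n = 1: D(1) = 1(1 + 5/6) = 11/6; numerator = 3(1) = 3; a_1 = (3)/(11/6) = 18/11
  n = 2: D(2) = 2(2 + 5/6) = 17/3; numerator = 3(18/11) - 1(1) = 43/11; a_2 = (43/11)/(17/3) = 129/187
  n = 3: D(3) = 3(3 + 5/6) = 23/2; numerator = 3(129/187) - 1(18/11) = 81/187; a_3 = (81/187)/(23/2) = 162/4301
  n = 4: D(4) = 4(4 + 5/6) = 58/3; numerator = 3(162/4301) - 1(129/187) = -2481/4301; a_4 = (-2481/4301)/(58/3) = -7443/249458

r = 1/2; a_0 = 1; a_1 = 18/11; a_2 = 129/187; a_3 = 162/4301; a_4 = -7443/249458


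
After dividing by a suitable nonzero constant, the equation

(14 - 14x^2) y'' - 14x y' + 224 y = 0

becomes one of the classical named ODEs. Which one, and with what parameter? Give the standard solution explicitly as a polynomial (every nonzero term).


All three coefficients share the factor 14; dividing through by 14 gives  (1 - x^2) y'' - x y' + 16 y = 0.
This matches the Chebyshev equation (1 - x^2) y'' - x y' + n^2 y = 0 (note the -x y' term, not -2x y') with n^2 = 16, so n = 4; the polynomial solution is T_4(x).
With y = sum_k a_k x^k, matching x^k gives (k+2)(k+1) a_{k+2} = (k^2 - n^2) a_k = (k - 4)(k + 4) a_k. The right side vanishes at k = 4, so the series with the parity of 4 terminates at degree 4.
Standard normalization: leading coefficient of T_n is 2^(n-1), so a_4 = 2^3 = 8. Work downward with a_k = (k+1)(k+2) a_{k+2} / ((k - 4)(k + 4)):
  a_2 = (3)(4)(8) / ((2 - 4)(2 + 4)) = 96/(-12) = -8
  a_0 = (1)(2)(-8) / ((0 - 4)(0 + 4)) = -16/(-16) = 1
Hence T_4(x) = 8 x^4 - 8 x^2 + 1.

T_4(x); series = 8 x^4 - 8 x^2 + 1


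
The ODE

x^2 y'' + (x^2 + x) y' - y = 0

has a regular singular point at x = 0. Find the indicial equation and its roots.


Divide by x^2 to reach normal form y'' + P_1(x) y' + P_2(x) y = 0 with P_1(x) = 1 + 1/x and P_2(x) = -1/x^2.
x = 0 is a singular point because the y'-coefficient 1 + 1/x has a pole at x = 0 and the y-coefficient -1/x^2 has a pole at x = 0.
It is a regular singular point because x P_1(x) = p(x) = x + 1 and x^2 P_2(x) = q(x) = -1 are polynomials, hence analytic at x = 0.
p(0) = 1,  q(0) = -1.
Indicial equation: r(r-1) + p(0) r + q(0) = 0, i.e. r^2 + (p(0) - 1) r + q(0) = 0, i.e. r^2 - 1 = 0.
Discriminant: (0)^2 - 4(-1) = 4, so r = (0 ± 2)/2.
Solving: r_1 = 1, r_2 = -1.

indicial: r^2 - 1 = 0; roots r_1 = 1, r_2 = -1


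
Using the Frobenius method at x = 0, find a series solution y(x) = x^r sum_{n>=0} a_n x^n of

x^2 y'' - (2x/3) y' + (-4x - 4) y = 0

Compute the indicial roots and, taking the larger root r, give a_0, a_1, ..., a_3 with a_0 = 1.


Write in Frobenius form y'' + (p(x)/x) y' + (q(x)/x^2) y = 0:
  p(x) = -2/3,  q(x) = -4x - 4.
Indicial equation: r(r-1) + (-2/3) r + (-4) = 0 -> roots r_1 = 3, r_2 = -4/3.
Take r = r_1 = 3. Let y(x) = x^r sum_{n>=0} a_n x^n with a_0 = 1.
Substitute y = x^r sum a_n x^n and match x^{r+n}. The recurrence is
  D(n) a_n - 4 a_{n-1} = 0,  where D(n) = (r+n)(r+n-1) + (-2/3)(r+n) + (-4).
  a_n = 4 / D(n) * a_{n-1}.
Since the indicial polynomial factors as (r - r_1)(r - r_2), D(n) = (r_1 + n - r_1)(r_1 + n - r_2) = n(n + 13/3).
Evaluating step by step (a_0 = 1):
  n = 1: D(1) = 1(1 + 13/3) = 16/3; numerator = 4(1) = 4; a_1 = (4)/(16/3) = 3/4
  n = 2: D(2) = 2(2 + 13/3) = 38/3; numerator = 4(3/4) = 3; a_2 = (3)/(38/3) = 9/38
  n = 3: D(3) = 3(3 + 13/3) = 22; numerator = 4(9/38) = 18/19; a_3 = (18/19)/(22) = 9/209

r = 3; a_0 = 1; a_1 = 3/4; a_2 = 9/38; a_3 = 9/209


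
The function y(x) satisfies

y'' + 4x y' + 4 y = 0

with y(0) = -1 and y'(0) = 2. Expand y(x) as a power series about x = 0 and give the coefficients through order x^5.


Ansatz: y(x) = sum_{n>=0} a_n x^n, so y'(x) = sum_{n>=1} n a_n x^(n-1) and y''(x) = sum_{n>=2} n(n-1) a_n x^(n-2).
Substitute into P(x) y'' + Q(x) y' + R(x) y = 0 with P(x) = 1, Q(x) = 4x, R(x) = 4, and match powers of x.
Initial conditions: a_0 = -1, a_1 = 2.
Setting the coefficient of each power of x to zero and solving order by order (substituting the coefficients already found):
  x^0: 2 a_2 + 4 a_0 = 0  ->  2 a_2 = -4 a_0 = 4  ->  a_2 = 2
  x^1: 6 a_3 + 8 a_1 = 0  ->  6 a_3 = -8 a_1 = -16  ->  a_3 = -8/3
  x^2: 12 a_4 + 12 a_2 = 0  ->  12 a_4 = -12 a_2 = -24  ->  a_4 = -2
  x^3: 20 a_5 + 16 a_3 = 0  ->  20 a_5 = -16 a_3 = 128/3  ->  a_5 = 32/15
Truncated series: y(x) = -1 + 2 x + 2 x^2 - (8/3) x^3 - 2 x^4 + (32/15) x^5 + O(x^6).

a_0 = -1; a_1 = 2; a_2 = 2; a_3 = -8/3; a_4 = -2; a_5 = 32/15


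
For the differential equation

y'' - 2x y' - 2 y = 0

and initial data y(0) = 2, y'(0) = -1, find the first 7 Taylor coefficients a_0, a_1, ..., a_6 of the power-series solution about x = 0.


Ansatz: y(x) = sum_{n>=0} a_n x^n, so y'(x) = sum_{n>=1} n a_n x^(n-1) and y''(x) = sum_{n>=2} n(n-1) a_n x^(n-2).
Substitute into P(x) y'' + Q(x) y' + R(x) y = 0 with P(x) = 1, Q(x) = -2x, R(x) = -2, and match powers of x.
Initial conditions: a_0 = 2, a_1 = -1.
Setting the coefficient of each power of x to zero and solving order by order (substituting the coefficients already found):
  x^0: 2 a_2 - 2 a_0 = 0  ->  2 a_2 = 2 a_0 = 4  ->  a_2 = 2
  x^1: 6 a_3 - 4 a_1 = 0  ->  6 a_3 = 4 a_1 = -4  ->  a_3 = -2/3
  x^2: 12 a_4 - 6 a_2 = 0  ->  12 a_4 = 6 a_2 = 12  ->  a_4 = 1
  x^3: 20 a_5 - 8 a_3 = 0  ->  20 a_5 = 8 a_3 = -16/3  ->  a_5 = -4/15
  x^4: 30 a_6 - 10 a_4 = 0  ->  30 a_6 = 10 a_4 = 10  ->  a_6 = 1/3
Truncated series: y(x) = 2 - x + 2 x^2 - (2/3) x^3 + x^4 - (4/15) x^5 + (1/3) x^6 + O(x^7).

a_0 = 2; a_1 = -1; a_2 = 2; a_3 = -2/3; a_4 = 1; a_5 = -4/15; a_6 = 1/3


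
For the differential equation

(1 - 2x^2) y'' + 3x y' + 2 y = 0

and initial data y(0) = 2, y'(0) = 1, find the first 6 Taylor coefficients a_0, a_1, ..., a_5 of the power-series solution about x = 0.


Ansatz: y(x) = sum_{n>=0} a_n x^n, so y'(x) = sum_{n>=1} n a_n x^(n-1) and y''(x) = sum_{n>=2} n(n-1) a_n x^(n-2).
Substitute into P(x) y'' + Q(x) y' + R(x) y = 0 with P(x) = 1 - 2x^2, Q(x) = 3x, R(x) = 2, and match powers of x.
Initial conditions: a_0 = 2, a_1 = 1.
Setting the coefficient of each power of x to zero and solving order by order (substituting the coefficients already found):
  x^0: 2 a_2 + 2 a_0 = 0  ->  2 a_2 = -2 a_0 = -4  ->  a_2 = -2
  x^1: 6 a_3 + 5 a_1 = 0  ->  6 a_3 = -5 a_1 = -5  ->  a_3 = -5/6
  x^2: 12 a_4 + 4 a_2 = 0  ->  12 a_4 = -4 a_2 = 8  ->  a_4 = 2/3
  x^3: 20 a_5 - a_3 = 0  ->  20 a_5 = a_3 = -5/6  ->  a_5 = -1/24
Truncated series: y(x) = 2 + x - 2 x^2 - (5/6) x^3 + (2/3) x^4 - (1/24) x^5 + O(x^6).

a_0 = 2; a_1 = 1; a_2 = -2; a_3 = -5/6; a_4 = 2/3; a_5 = -1/24


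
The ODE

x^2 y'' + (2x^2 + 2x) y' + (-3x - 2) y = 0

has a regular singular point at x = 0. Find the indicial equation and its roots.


Divide by x^2 to reach normal form y'' + P_1(x) y' + P_2(x) y = 0 with P_1(x) = 2 + 2/x and P_2(x) = -3/x - 2/x^2.
x = 0 is a singular point because the y'-coefficient 2 + 2/x has a pole at x = 0 and the y-coefficient -3/x - 2/x^2 has a pole at x = 0.
It is a regular singular point because x P_1(x) = p(x) = 2x + 2 and x^2 P_2(x) = q(x) = -3x - 2 are polynomials, hence analytic at x = 0.
p(0) = 2,  q(0) = -2.
Indicial equation: r(r-1) + p(0) r + q(0) = 0, i.e. r^2 + (p(0) - 1) r + q(0) = 0, i.e. r^2 + 1 r - 2 = 0.
Discriminant: (1)^2 - 4(-2) = 9, so r = (-1 ± 3)/2.
Solving: r_1 = 1, r_2 = -2.

indicial: r^2 + 1 r - 2 = 0; roots r_1 = 1, r_2 = -2


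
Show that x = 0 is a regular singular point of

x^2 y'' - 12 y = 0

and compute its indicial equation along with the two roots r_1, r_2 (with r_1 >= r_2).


Divide by x^2 to reach normal form y'' + P_1(x) y' + P_2(x) y = 0 with P_1(x) = 0 and P_2(x) = -12/x^2.
x = 0 is a singular point because the y-coefficient -12/x^2 has a pole at x = 0.
It is a regular singular point because x P_1(x) = p(x) = 0 and x^2 P_2(x) = q(x) = -12 are polynomials, hence analytic at x = 0.
p(0) = 0,  q(0) = -12.
Indicial equation: r(r-1) + p(0) r + q(0) = 0, i.e. r^2 + (p(0) - 1) r + q(0) = 0, i.e. r^2 - 1 r - 12 = 0.
Discriminant: (-1)^2 - 4(-12) = 49, so r = (1 ± 7)/2.
Solving: r_1 = 4, r_2 = -3.

indicial: r^2 - 1 r - 12 = 0; roots r_1 = 4, r_2 = -3


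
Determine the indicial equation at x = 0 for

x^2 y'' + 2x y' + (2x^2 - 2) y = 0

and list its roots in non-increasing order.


Divide by x^2 to reach normal form y'' + P_1(x) y' + P_2(x) y = 0 with P_1(x) = 2/x and P_2(x) = 2 - 2/x^2.
x = 0 is a singular point because the y'-coefficient 2/x has a pole at x = 0 and the y-coefficient 2 - 2/x^2 has a pole at x = 0.
It is a regular singular point because x P_1(x) = p(x) = 2 and x^2 P_2(x) = q(x) = 2x^2 - 2 are polynomials, hence analytic at x = 0.
p(0) = 2,  q(0) = -2.
Indicial equation: r(r-1) + p(0) r + q(0) = 0, i.e. r^2 + (p(0) - 1) r + q(0) = 0, i.e. r^2 + 1 r - 2 = 0.
Discriminant: (1)^2 - 4(-2) = 9, so r = (-1 ± 3)/2.
Solving: r_1 = 1, r_2 = -2.

indicial: r^2 + 1 r - 2 = 0; roots r_1 = 1, r_2 = -2


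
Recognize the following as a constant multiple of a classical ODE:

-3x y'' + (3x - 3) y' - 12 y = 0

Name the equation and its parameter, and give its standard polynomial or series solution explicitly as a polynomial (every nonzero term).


All three coefficients share the factor -3; dividing through by -3 gives  x y'' + (1 - x) y' + 4 y = 0.
This matches the Laguerre equation x y'' + (1 - x) y' + n y = 0 with n = 4; the polynomial solution is L_4(x).
With y = sum_k a_k x^k, matching x^k gives (k+1)k a_{k+1} + (k+1) a_{k+1} - k a_k + n a_k = 0, i.e. (k+1)^2 a_{k+1} = (k - n) a_k = (k - 4) a_k. The right side vanishes at k = 4, so the series terminates at degree 4.
Standard normalization L_n(0) = 1 gives a_0 = 1. Work upward with a_{k+1} = (k - 4) a_k / (k+1)^2:
  a_1 = (0 - 4)(1) / 1^2 = -4/1 = -4
  a_2 = (1 - 4)(-4) / 2^2 = 12/4 = 3
  a_3 = (2 - 4)(3) / 3^2 = -6/9 = -2/3
  a_4 = (3 - 4)(-2/3) / 4^2 = (2/3)/16 = 1/24
Hence L_4(x) = x^4/24 - 2 x^3/3 + 3 x^2 - 4 x + 1.

L_4(x); series = x^4/24 - 2 x^3/3 + 3 x^2 - 4 x + 1


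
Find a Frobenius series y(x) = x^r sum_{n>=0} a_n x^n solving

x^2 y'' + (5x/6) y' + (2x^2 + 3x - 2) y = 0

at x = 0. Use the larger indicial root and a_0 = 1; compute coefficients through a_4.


Write in Frobenius form y'' + (p(x)/x) y' + (q(x)/x^2) y = 0:
  p(x) = 5/6,  q(x) = 2x^2 + 3x - 2.
Indicial equation: r(r-1) + (5/6) r + (-2) = 0 -> roots r_1 = 3/2, r_2 = -4/3.
Take r = r_1 = 3/2. Let y(x) = x^r sum_{n>=0} a_n x^n with a_0 = 1.
Substitute y = x^r sum a_n x^n and match x^{r+n}. The recurrence is
  D(n) a_n + 3 a_{n-1} + 2 a_{n-2} = 0,  where D(n) = (r+n)(r+n-1) + (5/6)(r+n) + (-2).
  a_n = [-3 a_{n-1} - 2 a_{n-2}] / D(n).
Since the indicial polynomial factors as (r - r_1)(r - r_2), D(n) = (r_1 + n - r_1)(r_1 + n - r_2) = n(n + 17/6).
Evaluating step by step (a_0 = 1):
  n = 1: D(1) = 1(1 + 17/6) = 23/6; numerator = -3(1) = -3; a_1 = (-3)/(23/6) = -18/23
  n = 2: D(2) = 2(2 + 17/6) = 29/3; numerator = -3(-18/23) - 2(1) = 8/23; a_2 = (8/23)/(29/3) = 24/667
  n = 3: D(3) = 3(3 + 17/6) = 35/2; numerator = -3(24/667) - 2(-18/23) = 972/667; a_3 = (972/667)/(35/2) = 1944/23345
  n = 4: D(4) = 4(4 + 17/6) = 82/3; numerator = -3(1944/23345) - 2(24/667) = -7512/23345; a_4 = (-7512/23345)/(82/3) = -11268/957145

r = 3/2; a_0 = 1; a_1 = -18/23; a_2 = 24/667; a_3 = 1944/23345; a_4 = -11268/957145


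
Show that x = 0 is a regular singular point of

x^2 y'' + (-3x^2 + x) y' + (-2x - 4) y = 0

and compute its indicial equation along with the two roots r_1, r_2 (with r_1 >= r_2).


Divide by x^2 to reach normal form y'' + P_1(x) y' + P_2(x) y = 0 with P_1(x) = -3 + 1/x and P_2(x) = -2/x - 4/x^2.
x = 0 is a singular point because the y'-coefficient -3 + 1/x has a pole at x = 0 and the y-coefficient -2/x - 4/x^2 has a pole at x = 0.
It is a regular singular point because x P_1(x) = p(x) = 1 - 3x and x^2 P_2(x) = q(x) = -2x - 4 are polynomials, hence analytic at x = 0.
p(0) = 1,  q(0) = -4.
Indicial equation: r(r-1) + p(0) r + q(0) = 0, i.e. r^2 + (p(0) - 1) r + q(0) = 0, i.e. r^2 - 4 = 0.
Discriminant: (0)^2 - 4(-4) = 16, so r = (0 ± 4)/2.
Solving: r_1 = 2, r_2 = -2.

indicial: r^2 - 4 = 0; roots r_1 = 2, r_2 = -2


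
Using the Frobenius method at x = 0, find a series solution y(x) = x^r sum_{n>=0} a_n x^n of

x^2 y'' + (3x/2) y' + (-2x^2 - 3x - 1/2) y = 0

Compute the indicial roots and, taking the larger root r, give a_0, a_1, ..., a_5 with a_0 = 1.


Write in Frobenius form y'' + (p(x)/x) y' + (q(x)/x^2) y = 0:
  p(x) = 3/2,  q(x) = -2x^2 - 3x - 1/2.
Indicial equation: r(r-1) + (3/2) r + (-1/2) = 0 -> roots r_1 = 1/2, r_2 = -1.
Take r = r_1 = 1/2. Let y(x) = x^r sum_{n>=0} a_n x^n with a_0 = 1.
Substitute y = x^r sum a_n x^n and match x^{r+n}. The recurrence is
  D(n) a_n - 3 a_{n-1} - 2 a_{n-2} = 0,  where D(n) = (r+n)(r+n-1) + (3/2)(r+n) + (-1/2).
  a_n = [3 a_{n-1} + 2 a_{n-2}] / D(n).
Since the indicial polynomial factors as (r - r_1)(r - r_2), D(n) = (r_1 + n - r_1)(r_1 + n - r_2) = n(n + 3/2).
Evaluating step by step (a_0 = 1):
  n = 1: D(1) = 1(1 + 3/2) = 5/2; numerator = 3(1) = 3; a_1 = (3)/(5/2) = 6/5
  n = 2: D(2) = 2(2 + 3/2) = 7; numerator = 3(6/5) + 2(1) = 28/5; a_2 = (28/5)/(7) = 4/5
  n = 3: D(3) = 3(3 + 3/2) = 27/2; numerator = 3(4/5) + 2(6/5) = 24/5; a_3 = (24/5)/(27/2) = 16/45
  n = 4: D(4) = 4(4 + 3/2) = 22; numerator = 3(16/45) + 2(4/5) = 8/3; a_4 = (8/3)/(22) = 4/33
  n = 5: D(5) = 5(5 + 3/2) = 65/2; numerator = 3(4/33) + 2(16/45) = 532/495; a_5 = (532/495)/(65/2) = 1064/32175

r = 1/2; a_0 = 1; a_1 = 6/5; a_2 = 4/5; a_3 = 16/45; a_4 = 4/33; a_5 = 1064/32175


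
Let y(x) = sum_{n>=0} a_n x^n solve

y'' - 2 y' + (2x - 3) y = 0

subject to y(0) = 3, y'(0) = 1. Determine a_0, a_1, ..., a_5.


Ansatz: y(x) = sum_{n>=0} a_n x^n, so y'(x) = sum_{n>=1} n a_n x^(n-1) and y''(x) = sum_{n>=2} n(n-1) a_n x^(n-2).
Substitute into P(x) y'' + Q(x) y' + R(x) y = 0 with P(x) = 1, Q(x) = -2, R(x) = 2x - 3, and match powers of x.
Initial conditions: a_0 = 3, a_1 = 1.
Setting the coefficient of each power of x to zero and solving order by order (substituting the coefficients already found):
  x^0: 2 a_2 - 2 a_1 - 3 a_0 = 0  ->  2 a_2 = 2 a_1 + 3 a_0 = 11  ->  a_2 = 11/2
  x^1: 6 a_3 - 4 a_2 - 3 a_1 + 2 a_0 = 0  ->  6 a_3 = 4 a_2 + 3 a_1 - 2 a_0 = 19  ->  a_3 = 19/6
  x^2: 12 a_4 - 6 a_3 - 3 a_2 + 2 a_1 = 0  ->  12 a_4 = 6 a_3 + 3 a_2 - 2 a_1 = 67/2  ->  a_4 = 67/24
  x^3: 20 a_5 - 8 a_4 - 3 a_3 + 2 a_2 = 0  ->  20 a_5 = 8 a_4 + 3 a_3 - 2 a_2 = 125/6  ->  a_5 = 25/24
Truncated series: y(x) = 3 + x + (11/2) x^2 + (19/6) x^3 + (67/24) x^4 + (25/24) x^5 + O(x^6).

a_0 = 3; a_1 = 1; a_2 = 11/2; a_3 = 19/6; a_4 = 67/24; a_5 = 25/24


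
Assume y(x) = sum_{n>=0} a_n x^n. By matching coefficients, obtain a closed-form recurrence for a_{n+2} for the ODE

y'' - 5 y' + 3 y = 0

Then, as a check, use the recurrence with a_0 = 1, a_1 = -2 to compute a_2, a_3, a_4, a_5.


Substitute y = sum_n a_n x^n.
y''(x) has coefficient (n+2)(n+1) a_{n+2} at x^n;
-5 y'(x) has coefficient -5 (n+1) a_{n+1} at x^n;
3 y(x) has coefficient 3 a_n at x^n.
Matching x^n: (n+2)(n+1) a_{n+2} - 5 (n+1) a_{n+1} + 3 a_n = 0.
Thus a_{n+2} = [5 (n+1) a_{n+1} - 3 a_n] / ((n+1)(n+2)).

Check with a_0 = 1, a_1 = -2 (apply the recurrence for n = 0, 1, 2, 3): a_0 = 1, a_1 = -2, a_2 = -13/2, a_3 = -59/6, a_4 = -32/3, a_5 = -1103/120.

a_(n+2) = [5 (n+1) a_(n+1) - 3 a_n] / ((n+1)(n+2)); check: a_0 = 1, a_1 = -2, a_2 = -13/2, a_3 = -59/6, a_4 = -32/3, a_5 = -1103/120


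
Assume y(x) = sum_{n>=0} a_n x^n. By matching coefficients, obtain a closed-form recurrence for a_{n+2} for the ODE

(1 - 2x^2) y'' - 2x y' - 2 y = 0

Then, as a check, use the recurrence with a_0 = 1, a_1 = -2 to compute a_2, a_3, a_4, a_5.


Substitute y = sum_n a_n x^n.
(1 - 2 x^2) y'' contributes (n+2)(n+1) a_{n+2} - 2 n(n-1) a_n at x^n.
-2 x y'(x) contributes -2 n a_n at x^n.
-2 y(x) contributes -2 a_n at x^n.
Matching x^n: (n+2)(n+1) a_{n+2} + (-2 n(n-1) - 2 n - 2) a_n = 0.
Thus a_{n+2} = (2 n(n-1) + 2 n + 2) / ((n+1)(n+2)) * a_n.

Check with a_0 = 1, a_1 = -2 (apply the recurrence for n = 0, 1, 2, 3): a_0 = 1, a_1 = -2, a_2 = 1, a_3 = -4/3, a_4 = 5/6, a_5 = -4/3.

a_(n+2) = (2 n(n-1) + 2 n + 2) / ((n+1)(n+2)) * a_n; check: a_0 = 1, a_1 = -2, a_2 = 1, a_3 = -4/3, a_4 = 5/6, a_5 = -4/3


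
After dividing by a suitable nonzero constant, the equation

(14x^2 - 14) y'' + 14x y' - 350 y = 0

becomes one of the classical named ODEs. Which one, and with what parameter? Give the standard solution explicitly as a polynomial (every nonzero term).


All three coefficients share the factor -14; dividing through by -14 gives  (1 - x^2) y'' - x y' + 25 y = 0.
This matches the Chebyshev equation (1 - x^2) y'' - x y' + n^2 y = 0 (note the -x y' term, not -2x y') with n^2 = 25, so n = 5; the polynomial solution is T_5(x).
With y = sum_k a_k x^k, matching x^k gives (k+2)(k+1) a_{k+2} = (k^2 - n^2) a_k = (k - 5)(k + 5) a_k. The right side vanishes at k = 5, so the series with the parity of 5 terminates at degree 5.
Standard normalization: leading coefficient of T_n is 2^(n-1), so a_5 = 2^4 = 16. Work downward with a_k = (k+1)(k+2) a_{k+2} / ((k - 5)(k + 5)):
  a_3 = (4)(5)(16) / ((3 - 5)(3 + 5)) = 320/(-16) = -20
  a_1 = (2)(3)(-20) / ((1 - 5)(1 + 5)) = -120/(-24) = 5
Hence T_5(x) = 16 x^5 - 20 x^3 + 5 x.

T_5(x); series = 16 x^5 - 20 x^3 + 5 x


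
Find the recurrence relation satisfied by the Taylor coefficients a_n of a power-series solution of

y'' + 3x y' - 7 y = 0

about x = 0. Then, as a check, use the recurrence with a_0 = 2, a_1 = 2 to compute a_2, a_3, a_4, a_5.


Substitute y = sum_n a_n x^n.
y''(x) has coefficient (n+2)(n+1) a_{n+2} at x^n;
3 x y'(x) has coefficient 3 n a_n at x^n (shift);
-7 y(x) has coefficient -7 a_n at x^n.
Matching x^n: (n+2)(n+1) a_{n+2} + (3n - 7) a_n = 0.
Thus a_{n+2} = (-3n + 7) / ((n+1)(n+2)) * a_n.

Check with a_0 = 2, a_1 = 2 (apply the recurrence for n = 0, 1, 2, 3): a_0 = 2, a_1 = 2, a_2 = 7, a_3 = 4/3, a_4 = 7/12, a_5 = -2/15.

a_(n+2) = (-3n + 7) / ((n+1)(n+2)) * a_n; check: a_0 = 2, a_1 = 2, a_2 = 7, a_3 = 4/3, a_4 = 7/12, a_5 = -2/15


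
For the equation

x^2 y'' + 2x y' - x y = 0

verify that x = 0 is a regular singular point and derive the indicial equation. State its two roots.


Divide by x^2 to reach normal form y'' + P_1(x) y' + P_2(x) y = 0 with P_1(x) = 2/x and P_2(x) = -1/x.
x = 0 is a singular point because the y'-coefficient 2/x has a pole at x = 0 and the y-coefficient -1/x has a pole at x = 0.
It is a regular singular point because x P_1(x) = p(x) = 2 and x^2 P_2(x) = q(x) = -x are polynomials, hence analytic at x = 0.
p(0) = 2,  q(0) = 0.
Indicial equation: r(r-1) + p(0) r + q(0) = 0, i.e. r^2 + (p(0) - 1) r + q(0) = 0, i.e. r^2 + 1 r = 0.
Discriminant: (1)^2 - 4(0) = 1, so r = (-1 ± 1)/2.
Solving: r_1 = 0, r_2 = -1.

indicial: r^2 + 1 r = 0; roots r_1 = 0, r_2 = -1


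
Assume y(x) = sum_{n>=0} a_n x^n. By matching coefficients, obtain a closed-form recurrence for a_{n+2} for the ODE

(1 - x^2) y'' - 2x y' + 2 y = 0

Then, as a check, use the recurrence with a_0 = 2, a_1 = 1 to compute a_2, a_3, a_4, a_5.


Substitute y = sum_n a_n x^n.
(1 - 1 x^2) y'' contributes (n+2)(n+1) a_{n+2} - n(n-1) a_n at x^n.
-2 x y'(x) contributes -2 n a_n at x^n.
2 y(x) contributes 2 a_n at x^n.
Matching x^n: (n+2)(n+1) a_{n+2} + (-n(n-1) - 2 n + 2) a_n = 0.
Thus a_{n+2} = (n(n-1) + 2 n - 2) / ((n+1)(n+2)) * a_n.

Check with a_0 = 2, a_1 = 1 (apply the recurrence for n = 0, 1, 2, 3): a_0 = 2, a_1 = 1, a_2 = -2, a_3 = 0, a_4 = -2/3, a_5 = 0.

a_(n+2) = (n(n-1) + 2 n - 2) / ((n+1)(n+2)) * a_n; check: a_0 = 2, a_1 = 1, a_2 = -2, a_3 = 0, a_4 = -2/3, a_5 = 0


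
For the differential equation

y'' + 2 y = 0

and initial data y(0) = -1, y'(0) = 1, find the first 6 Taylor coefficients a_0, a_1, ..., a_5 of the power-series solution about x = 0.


Ansatz: y(x) = sum_{n>=0} a_n x^n, so y'(x) = sum_{n>=1} n a_n x^(n-1) and y''(x) = sum_{n>=2} n(n-1) a_n x^(n-2).
Substitute into P(x) y'' + Q(x) y' + R(x) y = 0 with P(x) = 1, Q(x) = 0, R(x) = 2, and match powers of x.
Initial conditions: a_0 = -1, a_1 = 1.
Setting the coefficient of each power of x to zero and solving order by order (substituting the coefficients already found):
  x^0: 2 a_2 + 2 a_0 = 0  ->  2 a_2 = -2 a_0 = 2  ->  a_2 = 1
  x^1: 6 a_3 + 2 a_1 = 0  ->  6 a_3 = -2 a_1 = -2  ->  a_3 = -1/3
  x^2: 12 a_4 + 2 a_2 = 0  ->  12 a_4 = -2 a_2 = -2  ->  a_4 = -1/6
  x^3: 20 a_5 + 2 a_3 = 0  ->  20 a_5 = -2 a_3 = 2/3  ->  a_5 = 1/30
Truncated series: y(x) = -1 + x + x^2 - (1/3) x^3 - (1/6) x^4 + (1/30) x^5 + O(x^6).

a_0 = -1; a_1 = 1; a_2 = 1; a_3 = -1/3; a_4 = -1/6; a_5 = 1/30
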